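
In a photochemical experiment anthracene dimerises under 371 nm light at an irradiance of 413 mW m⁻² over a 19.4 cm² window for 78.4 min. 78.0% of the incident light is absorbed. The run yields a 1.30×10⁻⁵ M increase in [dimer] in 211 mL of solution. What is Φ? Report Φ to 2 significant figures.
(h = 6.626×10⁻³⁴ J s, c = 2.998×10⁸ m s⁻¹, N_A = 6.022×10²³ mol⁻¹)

Φ = 0.30

Product: (1.30×10⁻⁵ M)(0.211 L) = 2.743×10⁻⁶ mol.
Photon energy at 371 nm: hc/λ = (6.626×10⁻³⁴)(2.998×10⁸)/(371×10⁻⁹) = 5.354×10⁻¹⁹ J.
Energy delivered: (413 mW m⁻²)(19.4×10⁻⁴ m²)(4704 s) = 3.769 J.
Photons incident: 3.769 / 5.354×10⁻¹⁹ = 7.040×10¹⁸, i.e. 7.040×10¹⁸/6.022×10²³ = 1.169×10⁻⁵ mol.
Photons absorbed: 0.780 × 1.169×10⁻⁵ = 9.118×10⁻⁶ mol.
Φ = 2.743×10⁻⁶ mol / 9.118×10⁻⁶ mol photons = 0.30.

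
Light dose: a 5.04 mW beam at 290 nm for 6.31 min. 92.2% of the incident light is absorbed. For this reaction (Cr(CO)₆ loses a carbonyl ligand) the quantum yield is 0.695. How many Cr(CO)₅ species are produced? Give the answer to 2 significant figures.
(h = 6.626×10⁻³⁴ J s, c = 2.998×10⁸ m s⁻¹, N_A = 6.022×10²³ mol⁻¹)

1.8×10¹⁸ species

Photon energy at 290 nm: hc/λ = (6.626×10⁻³⁴)(2.998×10⁸)/(290×10⁻⁹) = 6.850×10⁻¹⁹ J.
Energy delivered: (5.04 mW)(378.6 s) = 1.908 J.
Photons incident: 1.908 / 6.850×10⁻¹⁹ = 2.785×10¹⁸, i.e. 2.785×10¹⁸/6.022×10²³ = 4.625×10⁻⁶ mol.
Photons absorbed: 0.922 × 4.625×10⁻⁶ = 4.264×10⁻⁶ mol.
Product: Φ × n_abs = 0.695 × 4.264×10⁻⁶ = 2.963×10⁻⁶ mol.
As a count: 2.963×10⁻⁶ × 6.022×10²³ = 1.8×10¹⁸.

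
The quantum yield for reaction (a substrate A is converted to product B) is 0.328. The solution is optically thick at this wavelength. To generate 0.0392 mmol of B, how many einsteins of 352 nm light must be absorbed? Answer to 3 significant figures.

Product: 0.0392 mmol = 3.92e-5 mol.
Photons that must be absorbed: 3.92e-5 / 0.328 = 1.195e-4 mol.

1.20e-4 einstein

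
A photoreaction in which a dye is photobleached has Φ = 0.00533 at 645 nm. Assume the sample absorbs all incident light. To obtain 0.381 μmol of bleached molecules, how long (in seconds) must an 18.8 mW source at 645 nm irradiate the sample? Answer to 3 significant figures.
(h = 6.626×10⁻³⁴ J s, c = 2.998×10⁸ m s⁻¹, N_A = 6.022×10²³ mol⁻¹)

Product: 0.381 μmol = 3.81×10⁻⁷ mol.
Photons that must be absorbed: 3.81×10⁻⁷ / 0.00533 = 7.148×10⁻⁵ mol.
Photon energy: hc/λ = 3.080×10⁻¹⁹ J; per mole, 1.855×10⁵ J mol⁻¹.
Energy required: 7.148×10⁻⁵ × 1.855×10⁵ = 13.26 J.
Time: 13.26 J / 0.0188 W = 705 s.

t ≈ 705 s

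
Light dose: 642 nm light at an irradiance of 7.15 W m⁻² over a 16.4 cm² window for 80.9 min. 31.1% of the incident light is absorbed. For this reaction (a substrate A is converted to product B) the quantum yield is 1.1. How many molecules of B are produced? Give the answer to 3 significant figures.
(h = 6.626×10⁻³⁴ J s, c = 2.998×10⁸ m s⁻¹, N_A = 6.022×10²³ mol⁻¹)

6.29×10¹⁹ molecules

Photon energy at 642 nm: hc/λ = (6.626×10⁻³⁴)(2.998×10⁸)/(642×10⁻⁹) = 3.094×10⁻¹⁹ J.
Energy delivered: (7.15 W m⁻²)(16.4×10⁻⁴ m²)(4854 s) = 56.92 J.
Photons incident: 56.92 / 3.094×10⁻¹⁹ = 1.840×10²⁰, i.e. 1.840×10²⁰/6.022×10²³ = 3.055×10⁻⁴ mol.
Photons absorbed: 0.311 × 3.055×10⁻⁴ = 9.501×10⁻⁵ mol.
Product: Φ × n_abs = 1.1 × 9.501×10⁻⁵ = 1.045×10⁻⁴ mol.
As a count: 1.045×10⁻⁴ × 6.022×10²³ = 6.29×10¹⁹.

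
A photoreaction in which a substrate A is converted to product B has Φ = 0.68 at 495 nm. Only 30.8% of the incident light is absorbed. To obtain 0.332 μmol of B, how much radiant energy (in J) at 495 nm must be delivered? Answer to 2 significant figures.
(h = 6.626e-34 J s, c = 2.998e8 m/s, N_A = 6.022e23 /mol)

0.38 J

Product: 0.332 μmol = 3.32e-7 mol.
Photons that must be absorbed: 3.32e-7 / 0.68 = 4.882e-7 mol.
Incident photons needed: 4.882e-7 / 0.308 = 1.585e-6 mol.
Photon energy: hc/λ = 4.013e-19 J; per mole, 2.417e5 J mol⁻¹.
Energy required: 1.585e-6 × 2.417e5 = 0.38 J.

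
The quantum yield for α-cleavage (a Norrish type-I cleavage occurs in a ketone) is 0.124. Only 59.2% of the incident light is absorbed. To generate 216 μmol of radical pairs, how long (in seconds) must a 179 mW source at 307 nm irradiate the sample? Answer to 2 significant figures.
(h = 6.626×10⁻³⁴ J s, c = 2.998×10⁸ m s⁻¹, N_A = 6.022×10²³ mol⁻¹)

Product: 216 μmol = 2.16×10⁻⁴ mol.
Photons that must be absorbed: 2.16×10⁻⁴ / 0.124 = 0.001742 mol.
Incident photons needed: 0.001742 / 0.592 = 0.002943 mol.
Photon energy: hc/λ = 6.471×10⁻¹⁹ J; per mole, 3.897×10⁵ J mol⁻¹.
Energy required: 0.002943 × 3.897×10⁵ = 1147 J.
Time: 1147 J / 0.179 W = 6400 s.

t ≈ 6400 s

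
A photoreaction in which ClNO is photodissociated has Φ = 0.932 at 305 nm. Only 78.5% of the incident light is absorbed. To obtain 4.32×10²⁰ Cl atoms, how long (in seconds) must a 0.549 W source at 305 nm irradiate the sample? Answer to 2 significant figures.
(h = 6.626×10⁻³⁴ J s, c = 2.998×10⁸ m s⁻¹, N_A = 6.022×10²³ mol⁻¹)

Product: 4.32×10²⁰ / 6.022×10²³ = 7.174×10⁻⁴ mol.
Photons that must be absorbed: 7.174×10⁻⁴ / 0.932 = 7.697×10⁻⁴ mol.
Incident photons needed: 7.697×10⁻⁴ / 0.785 = 9.805×10⁻⁴ mol.
Photon energy: hc/λ = 6.513×10⁻¹⁹ J; per mole, 3.922×10⁵ J mol⁻¹.
Energy required: 9.805×10⁻⁴ × 3.922×10⁵ = 384.6 J.
Time: 384.6 J / 0.549 W = 700 s.

t ≈ 700 s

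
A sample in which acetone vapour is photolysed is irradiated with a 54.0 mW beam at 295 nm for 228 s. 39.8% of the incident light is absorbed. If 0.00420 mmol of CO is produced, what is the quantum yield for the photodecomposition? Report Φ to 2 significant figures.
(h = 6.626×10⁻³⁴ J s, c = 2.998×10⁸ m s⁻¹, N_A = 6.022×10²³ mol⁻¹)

Product: 0.00420 mmol = 4.20×10⁻⁶ mol.
Photon energy at 295 nm: hc/λ = (6.626×10⁻³⁴)(2.998×10⁸)/(295×10⁻⁹) = 6.734×10⁻¹⁹ J.
Energy delivered: (54.0 mW)(228 s) = 12.31 J.
Photons incident: 12.31 / 6.734×10⁻¹⁹ = 1.828×10¹⁹, i.e. 1.828×10¹⁹/6.022×10²³ = 3.036×10⁻⁵ mol.
Photons absorbed: 0.398 × 3.036×10⁻⁵ = 1.208×10⁻⁵ mol.
Φ = 4.20×10⁻⁶ mol / 1.208×10⁻⁵ mol photons = 0.35.

Φ = 0.35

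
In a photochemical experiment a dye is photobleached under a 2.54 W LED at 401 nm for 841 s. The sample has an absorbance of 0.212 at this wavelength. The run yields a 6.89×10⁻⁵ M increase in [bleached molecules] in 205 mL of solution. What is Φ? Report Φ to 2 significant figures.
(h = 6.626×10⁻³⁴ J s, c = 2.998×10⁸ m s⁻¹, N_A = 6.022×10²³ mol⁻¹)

Product: (6.89×10⁻⁵ M)(0.205 L) = 1.412×10⁻⁵ mol.
Photon energy at 401 nm: hc/λ = (6.626×10⁻³⁴)(2.998×10⁸)/(401×10⁻⁹) = 4.954×10⁻¹⁹ J.
Energy delivered: (2.54 W)(841 s) = 2136 J.
Photons incident: 2136 / 4.954×10⁻¹⁹ = 4.312×10²¹, i.e. 4.312×10²¹/6.022×10²³ = 0.007160 mol.
Fraction absorbed: 1 − 10^(−0.212) = 0.3862.
Photons absorbed: 0.3862 × 0.007160 = 0.002765 mol.
Φ = 1.412×10⁻⁵ mol / 0.002765 mol photons = 0.0051.

Φ = 0.0051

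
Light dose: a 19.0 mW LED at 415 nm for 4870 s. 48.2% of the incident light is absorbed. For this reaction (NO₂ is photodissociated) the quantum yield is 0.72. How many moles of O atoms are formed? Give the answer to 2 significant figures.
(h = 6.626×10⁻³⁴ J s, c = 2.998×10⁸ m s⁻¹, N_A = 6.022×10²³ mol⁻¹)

Photon energy at 415 nm: hc/λ = (6.626×10⁻³⁴)(2.998×10⁸)/(415×10⁻⁹) = 4.787×10⁻¹⁹ J.
Energy delivered: (19.0 mW)(4870 s) = 92.53 J.
Photons incident: 92.53 / 4.787×10⁻¹⁹ = 1.933×10²⁰, i.e. 1.933×10²⁰/6.022×10²³ = 3.210×10⁻⁴ mol.
Photons absorbed: 0.482 × 3.210×10⁻⁴ = 1.547×10⁻⁴ mol.
Product: Φ × n_abs = 0.72 × 1.547×10⁻⁴ = 1.114×10⁻⁴ mol.

1.1×10⁻⁴ mol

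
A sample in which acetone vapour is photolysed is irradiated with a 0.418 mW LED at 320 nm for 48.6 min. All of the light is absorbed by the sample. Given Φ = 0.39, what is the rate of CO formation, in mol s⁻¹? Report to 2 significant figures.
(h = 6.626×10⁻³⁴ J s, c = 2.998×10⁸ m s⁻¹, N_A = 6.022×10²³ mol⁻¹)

Photon energy at 320 nm: hc/λ = (6.626×10⁻³⁴)(2.998×10⁸)/(320×10⁻⁹) = 6.208×10⁻¹⁹ J.
Energy delivered: (0.418 mW)(2916 s) = 1.219 J.
Photons incident: 1.219 / 6.208×10⁻¹⁹ = 1.964×10¹⁸, i.e. 1.964×10¹⁸/6.022×10²³ = 3.261×10⁻⁶ mol.
Product formed: 0.39 × 3.261×10⁻⁶ = 1.272×10⁻⁶ mol.
Rate: 1.272×10⁻⁶ / 2916 s = 4.4×10⁻¹⁰ mol s⁻¹.

4.4×10⁻¹⁰ mol s⁻¹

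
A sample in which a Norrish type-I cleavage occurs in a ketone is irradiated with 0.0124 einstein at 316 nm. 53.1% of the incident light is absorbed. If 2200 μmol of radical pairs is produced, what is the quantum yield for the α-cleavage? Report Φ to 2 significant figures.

Product: 2200 μmol = 0.00220 mol.
Photons absorbed: 0.531 × 0.0124 = 0.006584 mol.
Φ = 0.00220 mol / 0.006584 mol photons = 0.33.

Φ = 0.33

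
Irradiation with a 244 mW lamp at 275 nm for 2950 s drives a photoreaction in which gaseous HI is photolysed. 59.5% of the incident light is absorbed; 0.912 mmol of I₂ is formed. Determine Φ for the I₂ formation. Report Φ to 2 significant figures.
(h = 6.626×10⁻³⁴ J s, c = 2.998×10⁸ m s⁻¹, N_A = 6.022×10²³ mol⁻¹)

Product: 0.912 mmol = 9.12×10⁻⁴ mol.
Photon energy at 275 nm: hc/λ = (6.626×10⁻³⁴)(2.998×10⁸)/(275×10⁻⁹) = 7.224×10⁻¹⁹ J.
Energy delivered: (244 mW)(2950 s) = 719.8 J.
Photons incident: 719.8 / 7.224×10⁻¹⁹ = 9.964×10²⁰, i.e. 9.964×10²⁰/6.022×10²³ = 0.001655 mol.
Photons absorbed: 0.595 × 0.001655 = 9.847×10⁻⁴ mol.
Φ = 9.12×10⁻⁴ mol / 9.847×10⁻⁴ mol photons = 0.93.

Φ = 0.93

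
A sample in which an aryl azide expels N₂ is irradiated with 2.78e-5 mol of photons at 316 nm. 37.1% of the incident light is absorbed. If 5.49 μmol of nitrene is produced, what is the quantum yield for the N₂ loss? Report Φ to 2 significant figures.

Product: 5.49 μmol = 5.49e-6 mol.
Photons absorbed: 0.371 × 2.78e-5 = 1.031e-5 mol.
Φ = 5.49e-6 mol / 1.031e-5 mol photons = 0.53.

Φ = 0.53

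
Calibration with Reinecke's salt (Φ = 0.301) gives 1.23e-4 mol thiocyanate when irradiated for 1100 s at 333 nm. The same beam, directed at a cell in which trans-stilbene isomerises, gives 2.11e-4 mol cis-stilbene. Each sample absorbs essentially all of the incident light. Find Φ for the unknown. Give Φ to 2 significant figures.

Φ = 0.52

Photons absorbed by the actinometer: 1.23e-4 / 0.301 = 4.086e-4 mol.
Φ(unknown) = 2.11e-4 / 4.086e-4 = 0.52.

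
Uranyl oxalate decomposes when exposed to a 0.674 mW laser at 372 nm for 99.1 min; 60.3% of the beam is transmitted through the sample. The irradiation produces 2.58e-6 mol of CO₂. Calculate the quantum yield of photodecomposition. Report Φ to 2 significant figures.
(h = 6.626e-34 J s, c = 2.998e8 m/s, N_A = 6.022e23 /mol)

Φ = 0.52

Photon energy at 372 nm: hc/λ = (6.626e-34)(2.998e8)/(372e-9) = 5.340e-19 J.
Energy delivered: (0.674 mW)(5946 s) = 4.008 J.
Photons incident: 4.008 / 5.340e-19 = 7.506e18, i.e. 7.506e18/6.022e23 = 1.246e-5 mol.
Fraction absorbed: 1 − 60.3/100 = 0.3970.
Photons absorbed: 0.3970 × 1.246e-5 = 4.947e-6 mol.
Φ = 2.58e-6 mol / 4.947e-6 mol photons = 0.52.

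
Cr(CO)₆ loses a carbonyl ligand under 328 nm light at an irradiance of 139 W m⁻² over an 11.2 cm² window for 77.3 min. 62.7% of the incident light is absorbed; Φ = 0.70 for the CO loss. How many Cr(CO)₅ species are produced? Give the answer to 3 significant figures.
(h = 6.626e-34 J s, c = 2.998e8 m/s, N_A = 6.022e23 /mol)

5.23e20 species

Photon energy at 328 nm: hc/λ = (6.626e-34)(2.998e8)/(328e-9) = 6.056e-19 J.
Energy delivered: (139 W m⁻²)(11.2e-4 m²)(4638 s) = 722.0 J.
Photons incident: 722.0 / 6.056e-19 = 1.192e21, i.e. 1.192e21/6.022e23 = 0.001979 mol.
Photons absorbed: 0.627 × 0.001979 = 0.001241 mol.
Product: Φ × n_abs = 0.70 × 0.001241 = 8.687e-4 mol.
As a count: 8.687e-4 × 6.022e23 = 5.23e20.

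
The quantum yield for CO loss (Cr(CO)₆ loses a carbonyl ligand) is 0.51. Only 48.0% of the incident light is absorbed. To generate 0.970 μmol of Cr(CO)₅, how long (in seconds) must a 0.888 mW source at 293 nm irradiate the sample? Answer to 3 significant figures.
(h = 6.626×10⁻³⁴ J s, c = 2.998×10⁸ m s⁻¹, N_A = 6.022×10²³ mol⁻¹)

Product: 0.970 μmol = 9.70×10⁻⁷ mol.
Photons that must be absorbed: 9.70×10⁻⁷ / 0.51 = 1.902×10⁻⁶ mol.
Incident photons needed: 1.902×10⁻⁶ / 0.480 = 3.963×10⁻⁶ mol.
Photon energy: hc/λ = 6.780×10⁻¹⁹ J; per mole, 4.083×10⁵ J mol⁻¹.
Energy required: 3.963×10⁻⁶ × 4.083×10⁵ = 1.618 J.
Time: 1.618 J / 0.000888 W = 1820 s.

t ≈ 1820 s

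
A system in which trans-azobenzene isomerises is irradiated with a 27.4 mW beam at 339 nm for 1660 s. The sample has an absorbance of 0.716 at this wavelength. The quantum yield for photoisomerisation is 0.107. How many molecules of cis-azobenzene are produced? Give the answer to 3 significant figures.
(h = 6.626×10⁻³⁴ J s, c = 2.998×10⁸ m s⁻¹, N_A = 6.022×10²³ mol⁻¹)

6.71×10¹⁸ molecules

Photon energy at 339 nm: hc/λ = (6.626×10⁻³⁴)(2.998×10⁸)/(339×10⁻⁹) = 5.860×10⁻¹⁹ J.
Energy delivered: (27.4 mW)(1660 s) = 45.48 J.
Photons incident: 45.48 / 5.860×10⁻¹⁹ = 7.761×10¹⁹, i.e. 7.761×10¹⁹/6.022×10²³ = 1.289×10⁻⁴ mol.
Fraction absorbed: 1 − 10^(−0.716) = 0.8077.
Photons absorbed: 0.8077 × 1.289×10⁻⁴ = 1.041×10⁻⁴ mol.
Product: Φ × n_abs = 0.107 × 1.041×10⁻⁴ = 1.114×10⁻⁵ mol.
As a count: 1.114×10⁻⁵ × 6.022×10²³ = 6.71×10¹⁸.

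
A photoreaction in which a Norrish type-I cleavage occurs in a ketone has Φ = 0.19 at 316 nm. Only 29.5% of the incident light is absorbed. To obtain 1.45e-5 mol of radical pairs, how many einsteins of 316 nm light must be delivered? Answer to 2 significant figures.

2.6e-4 einstein

Photons that must be absorbed: 1.45e-5 / 0.19 = 7.632e-5 mol.
Incident photons needed: 7.632e-5 / 0.295 = 2.587e-4 mol.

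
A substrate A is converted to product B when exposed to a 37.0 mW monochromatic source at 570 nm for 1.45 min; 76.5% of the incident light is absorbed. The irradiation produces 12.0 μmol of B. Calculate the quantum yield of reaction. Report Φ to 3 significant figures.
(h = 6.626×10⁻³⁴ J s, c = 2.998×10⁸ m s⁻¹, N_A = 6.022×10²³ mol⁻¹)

Φ = 1.02

Product: 12.0 μmol = 1.20×10⁻⁵ mol.
Photon energy at 570 nm: hc/λ = (6.626×10⁻³⁴)(2.998×10⁸)/(570×10⁻⁹) = 3.485×10⁻¹⁹ J.
Energy delivered: (37.0 mW)(87 s) = 3.219 J.
Photons incident: 3.219 / 3.485×10⁻¹⁹ = 9.237×10¹⁸, i.e. 9.237×10¹⁸/6.022×10²³ = 1.534×10⁻⁵ mol.
Photons absorbed: 0.765 × 1.534×10⁻⁵ = 1.174×10⁻⁵ mol.
Φ = 1.20×10⁻⁵ mol / 1.174×10⁻⁵ mol photons = 1.02.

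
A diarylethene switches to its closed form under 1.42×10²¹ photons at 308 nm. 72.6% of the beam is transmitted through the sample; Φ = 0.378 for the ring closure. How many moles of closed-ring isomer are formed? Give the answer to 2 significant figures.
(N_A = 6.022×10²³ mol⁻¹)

2.4×10⁻⁴ mol

Moles of photons: 1.42×10²¹ / 6.022×10²³ = 0.002358 mol.
Fraction absorbed: 1 − 72.6/100 = 0.2740.
Photons absorbed: 0.2740 × 0.002358 = 6.461×10⁻⁴ mol.
Product: Φ × n_abs = 0.378 × 6.461×10⁻⁴ = 2.442×10⁻⁴ mol.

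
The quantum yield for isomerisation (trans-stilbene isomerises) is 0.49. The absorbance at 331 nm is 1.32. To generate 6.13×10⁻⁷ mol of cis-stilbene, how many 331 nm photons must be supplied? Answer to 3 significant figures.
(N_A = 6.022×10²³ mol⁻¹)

7.91×10¹⁷ photons

Photons that must be absorbed: 6.13×10⁻⁷ / 0.49 = 1.251×10⁻⁶ mol.
Fraction absorbed: 1 − 10^(−1.32) = 0.9521.
Incident photons needed: 1.251×10⁻⁶ / 0.9521 = 1.314×10⁻⁶ mol.
Photon count: 1.314×10⁻⁶ × 6.022×10²³ = 7.91×10¹⁷.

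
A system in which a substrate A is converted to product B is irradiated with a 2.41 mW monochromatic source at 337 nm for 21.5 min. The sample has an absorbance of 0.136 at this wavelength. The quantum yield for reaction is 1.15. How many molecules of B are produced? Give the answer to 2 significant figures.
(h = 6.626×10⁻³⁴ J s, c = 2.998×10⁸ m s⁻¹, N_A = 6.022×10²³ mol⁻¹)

1.6×10¹⁸ molecules

Photon energy at 337 nm: hc/λ = (6.626×10⁻³⁴)(2.998×10⁸)/(337×10⁻⁹) = 5.895×10⁻¹⁹ J.
Energy delivered: (2.41 mW)(1290 s) = 3.109 J.
Photons incident: 3.109 / 5.895×10⁻¹⁹ = 5.274×10¹⁸, i.e. 5.274×10¹⁸/6.022×10²³ = 8.758×10⁻⁶ mol.
Fraction absorbed: 1 − 10^(−0.136) = 0.2689.
Photons absorbed: 0.2689 × 8.758×10⁻⁶ = 2.355×10⁻⁶ mol.
Product: Φ × n_abs = 1.15 × 2.355×10⁻⁶ = 2.708×10⁻⁶ mol.
As a count: 2.708×10⁻⁶ × 6.022×10²³ = 1.6×10¹⁸.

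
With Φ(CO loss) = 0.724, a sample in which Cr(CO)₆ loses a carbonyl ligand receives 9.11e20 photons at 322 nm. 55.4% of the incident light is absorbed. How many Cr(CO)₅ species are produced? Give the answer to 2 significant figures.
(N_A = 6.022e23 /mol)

3.7e20 species

Moles of photons: 9.11e20 / 6.022e23 = 0.001513 mol.
Photons absorbed: 0.554 × 0.001513 = 8.382e-4 mol.
Product: Φ × n_abs = 0.724 × 8.382e-4 = 6.069e-4 mol.
As a count: 6.069e-4 × 6.022e23 = 3.7e20.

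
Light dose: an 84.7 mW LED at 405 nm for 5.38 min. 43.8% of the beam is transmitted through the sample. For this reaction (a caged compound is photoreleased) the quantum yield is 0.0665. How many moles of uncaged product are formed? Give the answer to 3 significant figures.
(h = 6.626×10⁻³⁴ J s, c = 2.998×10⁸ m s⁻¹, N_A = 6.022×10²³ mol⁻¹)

3.46×10⁻⁶ mol

Photon energy at 405 nm: hc/λ = (6.626×10⁻³⁴)(2.998×10⁸)/(405×10⁻⁹) = 4.905×10⁻¹⁹ J.
Energy delivered: (84.7 mW)(322.8 s) = 27.34 J.
Photons incident: 27.34 / 4.905×10⁻¹⁹ = 5.574×10¹⁹, i.e. 5.574×10¹⁹/6.022×10²³ = 9.256×10⁻⁵ mol.
Fraction absorbed: 1 − 43.8/100 = 0.5620.
Photons absorbed: 0.5620 × 9.256×10⁻⁵ = 5.202×10⁻⁵ mol.
Product: Φ × n_abs = 0.0665 × 5.202×10⁻⁵ = 3.459×10⁻⁶ mol.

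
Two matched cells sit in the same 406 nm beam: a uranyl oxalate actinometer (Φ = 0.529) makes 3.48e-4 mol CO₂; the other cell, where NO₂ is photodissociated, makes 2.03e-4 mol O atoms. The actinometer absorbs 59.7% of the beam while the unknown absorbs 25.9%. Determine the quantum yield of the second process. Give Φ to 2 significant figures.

Photons absorbed by the actinometer: 3.48e-4 / 0.529 = 6.578e-4 mol.
Incident flux: 6.578e-4 / 0.597 = 0.001102 einstein.
Absorbed by unknown: 0.259 × 0.001102 = 2.854e-4 mol.
Φ(unknown) = 2.03e-4 / 2.854e-4 = 0.71.

Φ = 0.71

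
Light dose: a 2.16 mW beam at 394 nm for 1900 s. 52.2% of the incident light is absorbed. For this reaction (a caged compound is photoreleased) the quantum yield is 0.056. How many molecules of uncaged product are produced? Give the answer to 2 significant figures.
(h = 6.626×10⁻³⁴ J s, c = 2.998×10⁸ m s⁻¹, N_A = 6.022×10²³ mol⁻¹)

2.4×10¹⁷ molecules

Photon energy at 394 nm: hc/λ = (6.626×10⁻³⁴)(2.998×10⁸)/(394×10⁻⁹) = 5.042×10⁻¹⁹ J.
Energy delivered: (2.16 mW)(1900 s) = 4.104 J.
Photons incident: 4.104 / 5.042×10⁻¹⁹ = 8.140×10¹⁸, i.e. 8.140×10¹⁸/6.022×10²³ = 1.352×10⁻⁵ mol.
Photons absorbed: 0.522 × 1.352×10⁻⁵ = 7.057×10⁻⁶ mol.
Product: Φ × n_abs = 0.056 × 7.057×10⁻⁶ = 3.952×10⁻⁷ mol.
As a count: 3.952×10⁻⁷ × 6.022×10²³ = 2.4×10¹⁷.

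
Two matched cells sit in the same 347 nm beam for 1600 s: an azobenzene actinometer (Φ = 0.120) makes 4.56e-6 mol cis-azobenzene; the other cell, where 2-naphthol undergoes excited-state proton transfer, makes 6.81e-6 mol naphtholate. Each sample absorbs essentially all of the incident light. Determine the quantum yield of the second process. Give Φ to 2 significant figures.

Φ = 0.18

Photons absorbed by the actinometer: 4.56e-6 / 0.120 = 3.800e-5 mol.
Φ(unknown) = 6.81e-6 / 3.800e-5 = 0.18.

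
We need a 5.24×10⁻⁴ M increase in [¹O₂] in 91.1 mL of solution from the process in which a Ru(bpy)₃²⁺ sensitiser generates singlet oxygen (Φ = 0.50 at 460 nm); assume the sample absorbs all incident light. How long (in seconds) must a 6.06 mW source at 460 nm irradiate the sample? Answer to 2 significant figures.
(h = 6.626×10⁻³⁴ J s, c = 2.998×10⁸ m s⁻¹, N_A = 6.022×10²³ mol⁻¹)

Product: (5.24×10⁻⁴ M)(0.0911 L) = 4.774×10⁻⁵ mol.
Photons that must be absorbed: 4.774×10⁻⁵ / 0.50 = 9.548×10⁻⁵ mol.
Photon energy: hc/λ = 4.318×10⁻¹⁹ J; per mole, 2.600×10⁵ J mol⁻¹.
Energy required: 9.548×10⁻⁵ × 2.600×10⁵ = 24.82 J.
Time: 24.82 J / 0.00606 W = 4100 s.

t ≈ 4100 s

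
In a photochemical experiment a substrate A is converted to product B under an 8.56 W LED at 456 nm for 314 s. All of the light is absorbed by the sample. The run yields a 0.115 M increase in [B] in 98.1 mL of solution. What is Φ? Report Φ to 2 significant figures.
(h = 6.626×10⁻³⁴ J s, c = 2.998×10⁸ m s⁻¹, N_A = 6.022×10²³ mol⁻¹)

Product: (0.115 M)(0.0981 L) = 0.01128 mol.
Photon energy at 456 nm: hc/λ = (6.626×10⁻³⁴)(2.998×10⁸)/(456×10⁻⁹) = 4.356×10⁻¹⁹ J.
Energy delivered: (8.56 W)(314 s) = 2688 J.
Photons incident: 2688 / 4.356×10⁻¹⁹ = 6.171×10²¹, i.e. 6.171×10²¹/6.022×10²³ = 0.01025 mol.
Φ = 0.01128 mol / 0.01025 mol photons = 1.1.

Φ = 1.1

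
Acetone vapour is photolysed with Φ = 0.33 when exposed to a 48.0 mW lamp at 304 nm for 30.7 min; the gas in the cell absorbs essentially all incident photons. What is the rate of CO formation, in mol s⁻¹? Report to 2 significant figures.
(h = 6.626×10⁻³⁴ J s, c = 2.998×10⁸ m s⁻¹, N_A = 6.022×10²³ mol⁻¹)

4.0×10⁻⁸ mol s⁻¹

Photon energy at 304 nm: hc/λ = (6.626×10⁻³⁴)(2.998×10⁸)/(304×10⁻⁹) = 6.534×10⁻¹⁹ J.
Energy delivered: (48.0 mW)(1842 s) = 88.42 J.
Photons incident: 88.42 / 6.534×10⁻¹⁹ = 1.353×10²⁰, i.e. 1.353×10²⁰/6.022×10²³ = 2.247×10⁻⁴ mol.
Product formed: 0.33 × 2.247×10⁻⁴ = 7.415×10⁻⁵ mol.
Rate: 7.415×10⁻⁵ / 1842 s = 4.0×10⁻⁸ mol s⁻¹.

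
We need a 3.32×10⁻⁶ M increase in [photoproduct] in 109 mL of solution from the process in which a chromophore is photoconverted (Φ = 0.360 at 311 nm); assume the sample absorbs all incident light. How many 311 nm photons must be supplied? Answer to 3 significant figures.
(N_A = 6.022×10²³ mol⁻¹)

Product: (3.32×10⁻⁶ M)(0.109 L) = 3.619×10⁻⁷ mol.
Photons that must be absorbed: 3.619×10⁻⁷ / 0.360 = 1.005×10⁻⁶ mol.
Photon count: 1.005×10⁻⁶ × 6.022×10²³ = 6.05×10¹⁷.

6.05×10¹⁷ photons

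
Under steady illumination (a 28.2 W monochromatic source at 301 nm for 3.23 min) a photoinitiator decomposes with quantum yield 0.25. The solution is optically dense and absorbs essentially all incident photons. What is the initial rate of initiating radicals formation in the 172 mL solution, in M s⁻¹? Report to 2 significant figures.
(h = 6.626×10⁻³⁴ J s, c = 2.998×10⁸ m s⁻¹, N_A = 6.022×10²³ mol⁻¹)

1.0×10⁻⁴ M s⁻¹

Photon energy at 301 nm: hc/λ = (6.626×10⁻³⁴)(2.998×10⁸)/(301×10⁻⁹) = 6.600×10⁻¹⁹ J.
Energy delivered: (28.2 W)(193.8 s) = 5465 J.
Photons incident: 5465 / 6.600×10⁻¹⁹ = 8.280×10²¹, i.e. 8.280×10²¹/6.022×10²³ = 0.01375 mol.
Product formed: 0.25 × 0.01375 = 0.003438 mol.
Rate: 0.003438 mol / (193.8 s × 0.172 L) = 1.0×10⁻⁴ M s⁻¹.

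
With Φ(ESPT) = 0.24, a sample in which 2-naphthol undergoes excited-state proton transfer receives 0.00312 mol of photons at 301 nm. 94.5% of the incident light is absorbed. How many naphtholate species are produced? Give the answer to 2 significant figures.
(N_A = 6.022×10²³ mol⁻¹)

Photons absorbed: 0.945 × 0.00312 = 0.002948 mol.
Product: Φ × n_abs = 0.24 × 0.002948 = 7.075×10⁻⁴ mol.
As a count: 7.075×10⁻⁴ × 6.022×10²³ = 4.3×10²⁰.

4.3×10²⁰ species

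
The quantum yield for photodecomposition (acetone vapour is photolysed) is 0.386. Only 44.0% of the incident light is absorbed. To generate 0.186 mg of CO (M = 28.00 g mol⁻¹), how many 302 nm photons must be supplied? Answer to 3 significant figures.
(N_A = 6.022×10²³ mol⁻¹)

2.36×10¹⁹ photons

Product: 0.186 mg / 28.00 g mol⁻¹ = 6.643×10⁻⁶ mol.
Photons that must be absorbed: 6.643×10⁻⁶ / 0.386 = 1.721×10⁻⁵ mol.
Incident photons needed: 1.721×10⁻⁵ / 0.440 = 3.911×10⁻⁵ mol.
Photon count: 3.911×10⁻⁵ × 6.022×10²³ = 2.36×10¹⁹.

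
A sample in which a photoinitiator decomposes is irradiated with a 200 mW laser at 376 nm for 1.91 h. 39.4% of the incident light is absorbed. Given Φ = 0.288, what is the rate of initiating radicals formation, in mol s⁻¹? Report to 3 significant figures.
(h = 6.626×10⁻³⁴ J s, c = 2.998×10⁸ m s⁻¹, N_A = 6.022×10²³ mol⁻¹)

7.13×10⁻⁸ mol s⁻¹

Photon energy at 376 nm: hc/λ = (6.626×10⁻³⁴)(2.998×10⁸)/(376×10⁻⁹) = 5.283×10⁻¹⁹ J.
Energy delivered: (200 mW)(6876 s) = 1375 J.
Photons incident: 1375 / 5.283×10⁻¹⁹ = 2.603×10²¹, i.e. 2.603×10²¹/6.022×10²³ = 0.004322 mol.
Photons absorbed: 0.394 × 0.004322 = 0.001703 mol.
Product formed: 0.288 × 0.001703 = 4.905×10⁻⁴ mol.
Rate: 4.905×10⁻⁴ / 6876 s = 7.13×10⁻⁸ mol s⁻¹.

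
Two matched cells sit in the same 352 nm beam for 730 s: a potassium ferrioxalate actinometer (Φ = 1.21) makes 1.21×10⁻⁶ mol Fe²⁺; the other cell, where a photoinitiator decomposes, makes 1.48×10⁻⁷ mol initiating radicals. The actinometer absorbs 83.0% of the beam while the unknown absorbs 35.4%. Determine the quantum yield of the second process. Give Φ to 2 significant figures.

Photons absorbed by the actinometer: 1.21×10⁻⁶ / 1.21 = 1.000×10⁻⁶ mol.
Incident flux: 1.000×10⁻⁶ / 0.830 = 1.205×10⁻⁶ einstein.
Absorbed by unknown: 0.354 × 1.205×10⁻⁶ = 4.266×10⁻⁷ mol.
Φ(unknown) = 1.48×10⁻⁷ / 4.266×10⁻⁷ = 0.35.

Φ = 0.35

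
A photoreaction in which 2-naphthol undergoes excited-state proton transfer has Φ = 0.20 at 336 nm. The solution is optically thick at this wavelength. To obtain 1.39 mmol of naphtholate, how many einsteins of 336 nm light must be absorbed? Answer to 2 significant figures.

Product: 1.39 mmol = 0.00139 mol.
Photons that must be absorbed: 0.00139 / 0.20 = 0.006950 mol.

0.0070 einstein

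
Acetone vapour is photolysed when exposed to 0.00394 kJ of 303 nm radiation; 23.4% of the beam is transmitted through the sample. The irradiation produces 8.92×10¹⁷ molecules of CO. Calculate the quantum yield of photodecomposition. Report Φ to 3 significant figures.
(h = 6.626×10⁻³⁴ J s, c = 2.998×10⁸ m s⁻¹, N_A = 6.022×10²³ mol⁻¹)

Product: 8.92×10¹⁷ / 6.022×10²³ = 1.481×10⁻⁶ mol.
Photon energy at 303 nm: hc/λ = (6.626×10⁻³⁴)(2.998×10⁸)/(303×10⁻⁹) = 6.556×10⁻¹⁹ J.
Incident energy: 0.00394 kJ = 3.94 J.
Photons incident: 3.94 / 6.556×10⁻¹⁹ = 6.010×10¹⁸, i.e. 6.010×10¹⁸/6.022×10²³ = 9.980×10⁻⁶ mol.
Fraction absorbed: 1 − 23.4/100 = 0.7660.
Photons absorbed: 0.7660 × 9.980×10⁻⁶ = 7.645×10⁻⁶ mol.
Φ = 1.481×10⁻⁶ mol / 7.645×10⁻⁶ mol photons = 0.194.

Φ = 0.194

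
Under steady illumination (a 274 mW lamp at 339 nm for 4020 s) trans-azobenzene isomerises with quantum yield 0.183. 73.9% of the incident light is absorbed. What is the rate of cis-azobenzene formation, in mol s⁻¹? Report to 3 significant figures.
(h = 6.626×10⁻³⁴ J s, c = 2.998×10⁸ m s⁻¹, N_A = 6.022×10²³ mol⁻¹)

Photon energy at 339 nm: hc/λ = (6.626×10⁻³⁴)(2.998×10⁸)/(339×10⁻⁹) = 5.860×10⁻¹⁹ J.
Energy delivered: (274 mW)(4020 s) = 1101 J.
Photons incident: 1101 / 5.860×10⁻¹⁹ = 1.879×10²¹, i.e. 1.879×10²¹/6.022×10²³ = 0.003120 mol.
Photons absorbed: 0.739 × 0.003120 = 0.002306 mol.
Product formed: 0.183 × 0.002306 = 4.220×10⁻⁴ mol.
Rate: 4.220×10⁻⁴ / 4020 s = 1.05×10⁻⁷ mol s⁻¹.

1.05×10⁻⁷ mol s⁻¹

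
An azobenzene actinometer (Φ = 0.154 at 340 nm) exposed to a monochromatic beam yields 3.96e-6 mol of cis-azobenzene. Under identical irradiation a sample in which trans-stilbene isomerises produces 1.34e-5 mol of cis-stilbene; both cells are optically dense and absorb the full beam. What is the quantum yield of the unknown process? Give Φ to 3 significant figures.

Φ = 0.521

Photons absorbed by the actinometer: 3.96e-6 / 0.154 = 2.571e-5 mol.
Φ(unknown) = 1.34e-5 / 2.571e-5 = 0.521.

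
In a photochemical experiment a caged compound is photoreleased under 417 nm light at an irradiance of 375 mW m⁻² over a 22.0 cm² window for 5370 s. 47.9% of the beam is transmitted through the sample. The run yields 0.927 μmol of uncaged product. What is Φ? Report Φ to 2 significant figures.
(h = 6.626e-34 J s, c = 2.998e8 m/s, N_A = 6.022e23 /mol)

Product: 0.927 μmol = 9.27e-7 mol.
Photon energy at 417 nm: hc/λ = (6.626e-34)(2.998e8)/(417e-9) = 4.764e-19 J.
Energy delivered: (375 mW m⁻²)(22.0e-4 m²)(5370 s) = 4.430 J.
Photons incident: 4.430 / 4.764e-19 = 9.299e18, i.e. 9.299e18/6.022e23 = 1.544e-5 mol.
Fraction absorbed: 1 − 47.9/100 = 0.5210.
Photons absorbed: 0.5210 × 1.544e-5 = 8.044e-6 mol.
Φ = 9.27e-7 mol / 8.044e-6 mol photons = 0.12.

Φ = 0.12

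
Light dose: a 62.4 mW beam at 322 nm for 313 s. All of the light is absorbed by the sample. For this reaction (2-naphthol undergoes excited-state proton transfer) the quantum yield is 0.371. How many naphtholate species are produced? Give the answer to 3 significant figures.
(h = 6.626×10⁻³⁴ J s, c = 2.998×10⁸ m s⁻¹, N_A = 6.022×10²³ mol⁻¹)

Photon energy at 322 nm: hc/λ = (6.626×10⁻³⁴)(2.998×10⁸)/(322×10⁻⁹) = 6.169×10⁻¹⁹ J.
Energy delivered: (62.4 mW)(313 s) = 19.53 J.
Photons incident: 19.53 / 6.169×10⁻¹⁹ = 3.166×10¹⁹, i.e. 3.166×10¹⁹/6.022×10²³ = 5.257×10⁻⁵ mol.
Product: Φ × n_abs = 0.371 × 5.257×10⁻⁵ = 1.950×10⁻⁵ mol.
As a count: 1.950×10⁻⁵ × 6.022×10²³ = 1.17×10¹⁹.

1.17×10¹⁹ species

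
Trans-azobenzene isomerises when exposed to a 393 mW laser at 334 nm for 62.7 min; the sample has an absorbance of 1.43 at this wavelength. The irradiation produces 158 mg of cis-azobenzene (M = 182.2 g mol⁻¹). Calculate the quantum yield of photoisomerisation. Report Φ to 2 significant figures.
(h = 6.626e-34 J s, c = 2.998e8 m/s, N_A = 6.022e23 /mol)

Φ = 0.22

Product: 158 mg / 182.2 g mol⁻¹ = 8.672e-4 mol.
Photon energy at 334 nm: hc/λ = (6.626e-34)(2.998e8)/(334e-9) = 5.948e-19 J.
Energy delivered: (393 mW)(3762 s) = 1478 J.
Photons incident: 1478 / 5.948e-19 = 2.485e21, i.e. 2.485e21/6.022e23 = 0.004127 mol.
Fraction absorbed: 1 − 10^(−1.43) = 0.9628.
Photons absorbed: 0.9628 × 0.004127 = 0.003973 mol.
Φ = 8.672e-4 mol / 0.003973 mol photons = 0.22.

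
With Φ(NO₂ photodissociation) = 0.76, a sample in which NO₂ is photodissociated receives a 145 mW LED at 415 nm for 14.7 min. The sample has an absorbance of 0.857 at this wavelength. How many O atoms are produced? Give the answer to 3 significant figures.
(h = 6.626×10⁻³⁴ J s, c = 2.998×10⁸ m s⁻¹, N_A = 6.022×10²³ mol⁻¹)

1.75×10²⁰ atoms

Photon energy at 415 nm: hc/λ = (6.626×10⁻³⁴)(2.998×10⁸)/(415×10⁻⁹) = 4.787×10⁻¹⁹ J.
Energy delivered: (145 mW)(882 s) = 127.9 J.
Photons incident: 127.9 / 4.787×10⁻¹⁹ = 2.672×10²⁰, i.e. 2.672×10²⁰/6.022×10²³ = 4.437×10⁻⁴ mol.
Fraction absorbed: 1 − 10^(−0.857) = 0.8610.
Photons absorbed: 0.8610 × 4.437×10⁻⁴ = 3.820×10⁻⁴ mol.
Product: Φ × n_abs = 0.76 × 3.820×10⁻⁴ = 2.903×10⁻⁴ mol.
As a count: 2.903×10⁻⁴ × 6.022×10²³ = 1.75×10²⁰.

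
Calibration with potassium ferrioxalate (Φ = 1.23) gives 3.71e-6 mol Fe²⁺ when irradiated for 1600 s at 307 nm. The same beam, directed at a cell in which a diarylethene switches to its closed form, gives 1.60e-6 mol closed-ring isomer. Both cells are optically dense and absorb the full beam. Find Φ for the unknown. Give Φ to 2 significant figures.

Φ = 0.53

Photons absorbed by the actinometer: 3.71e-6 / 1.23 = 3.016e-6 mol.
Φ(unknown) = 1.60e-6 / 3.016e-6 = 0.53.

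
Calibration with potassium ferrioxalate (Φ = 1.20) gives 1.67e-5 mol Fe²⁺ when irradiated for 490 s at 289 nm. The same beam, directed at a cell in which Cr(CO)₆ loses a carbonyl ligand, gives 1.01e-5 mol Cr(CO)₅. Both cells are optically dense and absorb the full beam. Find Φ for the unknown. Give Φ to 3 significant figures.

Φ = 0.726

Photons absorbed by the actinometer: 1.67e-5 / 1.20 = 1.392e-5 mol.
Φ(unknown) = 1.01e-5 / 1.392e-5 = 0.726.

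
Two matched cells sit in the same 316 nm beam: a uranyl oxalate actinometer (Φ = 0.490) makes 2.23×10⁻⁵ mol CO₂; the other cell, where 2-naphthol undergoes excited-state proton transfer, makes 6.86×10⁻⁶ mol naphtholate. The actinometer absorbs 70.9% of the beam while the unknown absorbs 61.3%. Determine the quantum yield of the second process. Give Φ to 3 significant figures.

Φ = 0.174

Photons absorbed by the actinometer: 2.23×10⁻⁵ / 0.490 = 4.551×10⁻⁵ mol.
Incident flux: 4.551×10⁻⁵ / 0.709 = 6.419×10⁻⁵ einstein.
Absorbed by unknown: 0.613 × 6.419×10⁻⁵ = 3.935×10⁻⁵ mol.
Φ(unknown) = 6.86×10⁻⁶ / 3.935×10⁻⁵ = 0.174.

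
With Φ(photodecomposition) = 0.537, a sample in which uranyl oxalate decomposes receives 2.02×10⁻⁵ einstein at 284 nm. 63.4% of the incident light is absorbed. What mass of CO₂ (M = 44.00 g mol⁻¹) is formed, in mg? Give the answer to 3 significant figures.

Photons absorbed: 0.634 × 2.02×10⁻⁵ = 1.281×10⁻⁵ mol.
Product: Φ × n_abs = 0.537 × 1.281×10⁻⁵ = 6.879×10⁻⁶ mol.
Mass: 6.879×10⁻⁶ × 44.00 = 3.027×10⁻⁴ g = 0.303 mg.

0.303 mg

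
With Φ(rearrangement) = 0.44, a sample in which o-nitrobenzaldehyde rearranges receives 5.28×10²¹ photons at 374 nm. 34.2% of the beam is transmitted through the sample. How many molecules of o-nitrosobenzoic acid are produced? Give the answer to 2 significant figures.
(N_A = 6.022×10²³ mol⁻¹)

Moles of photons: 5.28×10²¹ / 6.022×10²³ = 0.008768 mol.
Fraction absorbed: 1 − 34.2/100 = 0.6580.
Photons absorbed: 0.6580 × 0.008768 = 0.005769 mol.
Product: Φ × n_abs = 0.44 × 0.005769 = 0.002538 mol.
As a count: 0.002538 × 6.022×10²³ = 1.5×10²¹.

1.5×10²¹ molecules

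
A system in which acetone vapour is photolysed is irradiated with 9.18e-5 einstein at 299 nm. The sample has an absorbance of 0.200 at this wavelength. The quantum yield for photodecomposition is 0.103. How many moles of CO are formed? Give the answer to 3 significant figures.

3.49e-6 mol

Fraction absorbed: 1 − 10^(−0.200) = 0.3690.
Photons absorbed: 0.3690 × 9.18e-5 = 3.387e-5 mol.
Product: Φ × n_abs = 0.103 × 3.387e-5 = 3.489e-6 mol.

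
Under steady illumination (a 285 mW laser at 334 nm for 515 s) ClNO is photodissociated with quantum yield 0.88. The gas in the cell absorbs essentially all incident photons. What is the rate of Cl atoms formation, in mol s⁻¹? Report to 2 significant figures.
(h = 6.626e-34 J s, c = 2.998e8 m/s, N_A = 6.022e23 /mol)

7.0e-7 mol s⁻¹

Photon energy at 334 nm: hc/λ = (6.626e-34)(2.998e8)/(334e-9) = 5.948e-19 J.
Energy delivered: (285 mW)(515 s) = 146.8 J.
Photons incident: 146.8 / 5.948e-19 = 2.468e20, i.e. 2.468e20/6.022e23 = 4.098e-4 mol.
Product formed: 0.88 × 4.098e-4 = 3.606e-4 mol.
Rate: 3.606e-4 / 515 s = 7.0e-7 mol s⁻¹.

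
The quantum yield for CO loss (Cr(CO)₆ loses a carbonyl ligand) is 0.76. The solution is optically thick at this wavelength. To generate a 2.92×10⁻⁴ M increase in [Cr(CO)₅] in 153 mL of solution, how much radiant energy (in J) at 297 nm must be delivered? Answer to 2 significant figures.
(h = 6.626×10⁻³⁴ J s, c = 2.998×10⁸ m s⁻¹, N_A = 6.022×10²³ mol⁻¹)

24 J

Product: (2.92×10⁻⁴ M)(0.153 L) = 4.468×10⁻⁵ mol.
Photons that must be absorbed: 4.468×10⁻⁵ / 0.76 = 5.879×10⁻⁵ mol.
Photon energy: hc/λ = 6.688×10⁻¹⁹ J; per mole, 4.028×10⁵ J mol⁻¹.
Energy required: 5.879×10⁻⁵ × 4.028×10⁵ = 24 J.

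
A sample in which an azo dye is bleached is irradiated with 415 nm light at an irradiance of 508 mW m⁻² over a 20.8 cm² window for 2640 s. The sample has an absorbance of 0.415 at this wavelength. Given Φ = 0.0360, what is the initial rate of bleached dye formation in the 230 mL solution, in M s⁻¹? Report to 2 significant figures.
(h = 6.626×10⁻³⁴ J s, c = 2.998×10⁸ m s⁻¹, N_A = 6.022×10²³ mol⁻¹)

3.5×10⁻¹⁰ M s⁻¹

Photon energy at 415 nm: hc/λ = (6.626×10⁻³⁴)(2.998×10⁸)/(415×10⁻⁹) = 4.787×10⁻¹⁹ J.
Energy delivered: (508 mW m⁻²)(20.8×10⁻⁴ m²)(2640 s) = 2.790 J.
Photons incident: 2.790 / 4.787×10⁻¹⁹ = 5.828×10¹⁸, i.e. 5.828×10¹⁸/6.022×10²³ = 9.678×10⁻⁶ mol.
Fraction absorbed: 1 − 10^(−0.415) = 0.6154.
Photons absorbed: 0.6154 × 9.678×10⁻⁶ = 5.956×10⁻⁶ mol.
Product formed: 0.0360 × 5.956×10⁻⁶ = 2.144×10⁻⁷ mol.
Rate: 2.144×10⁻⁷ mol / (2640 s × 0.23 L) = 3.5×10⁻¹⁰ M s⁻¹.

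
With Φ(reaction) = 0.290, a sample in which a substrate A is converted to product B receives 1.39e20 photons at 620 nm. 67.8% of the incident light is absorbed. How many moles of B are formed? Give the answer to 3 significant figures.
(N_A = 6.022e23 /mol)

Moles of photons: 1.39e20 / 6.022e23 = 2.308e-4 mol.
Photons absorbed: 0.678 × 2.308e-4 = 1.565e-4 mol.
Product: Φ × n_abs = 0.290 × 1.565e-4 = 4.539e-5 mol.

4.54e-5 mol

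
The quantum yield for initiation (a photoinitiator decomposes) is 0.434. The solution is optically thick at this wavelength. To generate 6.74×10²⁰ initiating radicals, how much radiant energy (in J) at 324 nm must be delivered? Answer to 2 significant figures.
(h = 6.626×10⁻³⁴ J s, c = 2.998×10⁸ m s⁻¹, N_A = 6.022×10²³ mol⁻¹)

950 J

Product: 6.74×10²⁰ / 6.022×10²³ = 0.001119 mol.
Photons that must be absorbed: 0.001119 / 0.434 = 0.002578 mol.
Photon energy: hc/λ = 6.131×10⁻¹⁹ J; per mole, 3.692×10⁵ J mol⁻¹.
Energy required: 0.002578 × 3.692×10⁵ = 950 J.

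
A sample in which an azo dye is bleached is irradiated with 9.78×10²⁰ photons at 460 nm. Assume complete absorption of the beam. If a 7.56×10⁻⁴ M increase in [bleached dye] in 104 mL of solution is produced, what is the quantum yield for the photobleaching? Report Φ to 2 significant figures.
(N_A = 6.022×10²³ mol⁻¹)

Product: (7.56×10⁻⁴ M)(0.104 L) = 7.862×10⁻⁵ mol.
Moles of photons: 9.78×10²⁰ / 6.022×10²³ = 0.001624 mol.
Φ = 7.862×10⁻⁵ mol / 0.001624 mol photons = 0.048.

Φ = 0.048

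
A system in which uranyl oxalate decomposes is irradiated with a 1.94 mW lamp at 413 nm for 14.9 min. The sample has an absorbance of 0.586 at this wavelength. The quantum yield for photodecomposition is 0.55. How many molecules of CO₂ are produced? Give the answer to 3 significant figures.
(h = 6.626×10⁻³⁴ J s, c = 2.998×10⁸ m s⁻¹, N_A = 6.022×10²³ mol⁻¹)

Photon energy at 413 nm: hc/λ = (6.626×10⁻³⁴)(2.998×10⁸)/(413×10⁻⁹) = 4.810×10⁻¹⁹ J.
Energy delivered: (1.94 mW)(894 s) = 1.734 J.
Photons incident: 1.734 / 4.810×10⁻¹⁹ = 3.605×10¹⁸, i.e. 3.605×10¹⁸/6.022×10²³ = 5.986×10⁻⁶ mol.
Fraction absorbed: 1 − 10^(−0.586) = 0.7406.
Photons absorbed: 0.7406 × 5.986×10⁻⁶ = 4.433×10⁻⁶ mol.
Product: Φ × n_abs = 0.55 × 4.433×10⁻⁶ = 2.438×10⁻⁶ mol.
As a count: 2.438×10⁻⁶ × 6.022×10²³ = 1.47×10¹⁸.

1.47×10¹⁸ molecules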